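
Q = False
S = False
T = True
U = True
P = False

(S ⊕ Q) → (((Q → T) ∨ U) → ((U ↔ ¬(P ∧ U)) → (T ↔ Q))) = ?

S ⊕ Q = False ⊕ False = False
Q → T = False → True = True
(Q → T) ∨ U = True ∨ True = True
P ∧ U = False ∧ True = False
¬(P ∧ U) = ¬False = True
U ↔ ¬(P ∧ U) = True ↔ True = True
T ↔ Q = True ↔ False = False
(U ↔ ¬(P ∧ U)) → (T ↔ Q) = True → False = False
((Q → T) ∨ U) → ((U ↔ ¬(P ∧ U)) → (T ↔ Q)) = True → False = False
(S ⊕ Q) → (((Q → T) ∨ U) → ((U ↔ ¬(P ∧ U)) → (T ↔ Q))) = False → False = True

True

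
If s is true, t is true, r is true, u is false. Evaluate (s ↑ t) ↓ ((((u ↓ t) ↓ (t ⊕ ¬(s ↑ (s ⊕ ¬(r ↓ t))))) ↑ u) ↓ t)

s ↑ t = T ↑ T = F
u ↓ t = F ↓ T = F
r ↓ t = T ↓ T = F
¬(r ↓ t) = ¬F = T
s ⊕ ¬(r ↓ t) = T ⊕ T = F
s ↑ (s ⊕ ¬(r ↓ t)) = T ↑ F = T
¬(s ↑ (s ⊕ ¬(r ↓ t))) = ¬T = F
t ⊕ ¬(s ↑ (s ⊕ ¬(r ↓ t))) = T ⊕ F = T
(u ↓ t) ↓ (t ⊕ ¬(s ↑ (s ⊕ ¬(r ↓ t)))) = F ↓ T = F
((u ↓ t) ↓ (t ⊕ ¬(s ↑ (s ⊕ ¬(r ↓ t))))) ↑ u = F ↑ F = T
(((u ↓ t) ↓ (t ⊕ ¬(s ↑ (s ⊕ ¬(r ↓ t))))) ↑ u) ↓ t = T ↓ T = F
(s ↑ t) ↓ ((((u ↓ t) ↓ (t ⊕ ¬(s ↑ (s ⊕ ¬(r ↓ t))))) ↑ u) ↓ t) = F ↓ F = T

T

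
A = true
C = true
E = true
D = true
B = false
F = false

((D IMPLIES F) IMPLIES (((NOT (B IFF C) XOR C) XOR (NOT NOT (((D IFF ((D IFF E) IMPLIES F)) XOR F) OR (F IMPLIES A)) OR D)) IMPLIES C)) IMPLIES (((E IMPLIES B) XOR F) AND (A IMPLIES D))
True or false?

D IMPLIES F = true IMPLIES false = false
B IFF C = false IFF true = false
NOT (B IFF C) = NOT false = true
NOT (B IFF C) XOR C = true XOR true = false
D IFF E = true IFF true = true
(D IFF E) IMPLIES F = true IMPLIES false = false
D IFF ((D IFF E) IMPLIES F) = true IFF false = false
(D IFF ((D IFF E) IMPLIES F)) XOR F = false XOR false = false
F IMPLIES A = false IMPLIES true = true
((D IFF ((D IFF E) IMPLIES F)) XOR F) OR (F IMPLIES A) = false OR true = true
NOT (((D IFF ((D IFF E) IMPLIES F)) XOR F) OR (F IMPLIES A)) = NOT true = false
NOT NOT (((D IFF ((D IFF E) IMPLIES F)) XOR F) OR (F IMPLIES A)) = NOT false = true
NOT NOT (((D IFF ((D IFF E) IMPLIES F)) XOR F) OR (F IMPLIES A)) OR D = true OR true = true
(NOT (B IFF C) XOR C) XOR (NOT NOT (((D IFF ((D IFF E) IMPLIES F)) XOR F) OR (F IMPLIES A)) OR D) = false XOR true = true
((NOT (B IFF C) XOR C) XOR (NOT NOT (((D IFF ((D IFF E) IMPLIES F)) XOR F) OR (F IMPLIES A)) OR D)) IMPLIES C = true IMPLIES true = true
(D IMPLIES F) IMPLIES (((NOT (B IFF C) XOR C) XOR (NOT NOT (((D IFF ((D IFF E) IMPLIES F)) XOR F) OR (F IMPLIES A)) OR D)) IMPLIES C) = false IMPLIES true = true
E IMPLIES B = true IMPLIES false = false
(E IMPLIES B) XOR F = false XOR false = false
A IMPLIES D = true IMPLIES true = true
((E IMPLIES B) XOR F) AND (A IMPLIES D) = false AND true = false
((D IMPLIES F) IMPLIES (((NOT (B IFF C) XOR C) XOR (NOT NOT (((D IFF ((D IFF E) IMPLIES F)) XOR F) OR (F IMPLIES A)) OR D)) IMPLIES C)) IMPLIES (((E IMPLIES B) XOR F) AND (A IMPLIES D)) = true IMPLIES false = false

false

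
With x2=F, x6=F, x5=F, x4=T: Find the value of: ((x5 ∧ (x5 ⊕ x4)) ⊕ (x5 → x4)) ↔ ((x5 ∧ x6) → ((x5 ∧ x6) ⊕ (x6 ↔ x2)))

T

x5 ⊕ x4 = F ⊕ T = T
x5 ∧ (x5 ⊕ x4) = F ∧ T = F
x5 → x4 = F → T = T
(x5 ∧ (x5 ⊕ x4)) ⊕ (x5 → x4) = F ⊕ T = T
x5 ∧ x6 = F ∧ F = F
x5 ∧ x6 = F ∧ F = F
x6 ↔ x2 = F ↔ F = T
(x5 ∧ x6) ⊕ (x6 ↔ x2) = F ⊕ T = T
(x5 ∧ x6) → ((x5 ∧ x6) ⊕ (x6 ↔ x2)) = F → T = T
((x5 ∧ (x5 ⊕ x4)) ⊕ (x5 → x4)) ↔ ((x5 ∧ x6) → ((x5 ∧ x6) ⊕ (x6 ↔ x2))) = T ↔ T = T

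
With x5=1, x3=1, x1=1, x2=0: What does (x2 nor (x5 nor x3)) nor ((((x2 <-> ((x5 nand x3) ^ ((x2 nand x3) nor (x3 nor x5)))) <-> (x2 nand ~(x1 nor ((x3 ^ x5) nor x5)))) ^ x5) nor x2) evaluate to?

0

x5 nor x3 = 1 nor 1 = 0
x2 nor (x5 nor x3) = 0 nor 0 = 1
x5 nand x3 = 1 nand 1 = 0
x2 nand x3 = 0 nand 1 = 1
x3 nor x5 = 1 nor 1 = 0
(x2 nand x3) nor (x3 nor x5) = 1 nor 0 = 0
(x5 nand x3) ^ ((x2 nand x3) nor (x3 nor x5)) = 0 ^ 0 = 0
x2 <-> ((x5 nand x3) ^ ((x2 nand x3) nor (x3 nor x5))) = 0 <-> 0 = 1
x3 ^ x5 = 1 ^ 1 = 0
(x3 ^ x5) nor x5 = 0 nor 1 = 0
x1 nor ((x3 ^ x5) nor x5) = 1 nor 0 = 0
~(x1 nor ((x3 ^ x5) nor x5)) = ~0 = 1
x2 nand ~(x1 nor ((x3 ^ x5) nor x5)) = 0 nand 1 = 1
(x2 <-> ((x5 nand x3) ^ ((x2 nand x3) nor (x3 nor x5)))) <-> (x2 nand ~(x1 nor ((x3 ^ x5) nor x5))) = 1 <-> 1 = 1
((x2 <-> ((x5 nand x3) ^ ((x2 nand x3) nor (x3 nor x5)))) <-> (x2 nand ~(x1 nor ((x3 ^ x5) nor x5)))) ^ x5 = 1 ^ 1 = 0
(((x2 <-> ((x5 nand x3) ^ ((x2 nand x3) nor (x3 nor x5)))) <-> (x2 nand ~(x1 nor ((x3 ^ x5) nor x5)))) ^ x5) nor x2 = 0 nor 0 = 1
(x2 nor (x5 nor x3)) nor ((((x2 <-> ((x5 nand x3) ^ ((x2 nand x3) nor (x3 nor x5)))) <-> (x2 nand ~(x1 nor ((x3 ^ x5) nor x5)))) ^ x5) nor x2) = 1 nor 1 = 0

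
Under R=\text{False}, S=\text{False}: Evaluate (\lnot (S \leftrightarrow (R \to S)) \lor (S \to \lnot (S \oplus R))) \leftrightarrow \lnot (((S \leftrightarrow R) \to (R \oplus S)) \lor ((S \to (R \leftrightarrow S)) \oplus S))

\text{False}

R \to S = \text{False} \to \text{False} = \text{True}
S \leftrightarrow (R \to S) = \text{False} \leftrightarrow \text{True} = \text{False}
\lnot (S \leftrightarrow (R \to S)) = \lnot \text{False} = \text{True}
S \oplus R = \text{False} \oplus \text{False} = \text{False}
\lnot (S \oplus R) = \lnot \text{False} = \text{True}
S \to \lnot (S \oplus R) = \text{False} \to \text{True} = \text{True}
\lnot (S \leftrightarrow (R \to S)) \lor (S \to \lnot (S \oplus R)) = \text{True} \lor \text{True} = \text{True}
S \leftrightarrow R = \text{False} \leftrightarrow \text{False} = \text{True}
R \oplus S = \text{False} \oplus \text{False} = \text{False}
(S \leftrightarrow R) \to (R \oplus S) = \text{True} \to \text{False} = \text{False}
R \leftrightarrow S = \text{False} \leftrightarrow \text{False} = \text{True}
S \to (R \leftrightarrow S) = \text{False} \to \text{True} = \text{True}
(S \to (R \leftrightarrow S)) \oplus S = \text{True} \oplus \text{False} = \text{True}
((S \leftrightarrow R) \to (R \oplus S)) \lor ((S \to (R \leftrightarrow S)) \oplus S) = \text{False} \lor \text{True} = \text{True}
\lnot (((S \leftrightarrow R) \to (R \oplus S)) \lor ((S \to (R \leftrightarrow S)) \oplus S)) = \lnot \text{True} = \text{False}
(\lnot (S \leftrightarrow (R \to S)) \lor (S \to \lnot (S \oplus R))) \leftrightarrow \lnot (((S \leftrightarrow R) \to (R \oplus S)) \lor ((S \to (R \leftrightarrow S)) \oplus S)) = \text{True} \leftrightarrow \text{False} = \text{False}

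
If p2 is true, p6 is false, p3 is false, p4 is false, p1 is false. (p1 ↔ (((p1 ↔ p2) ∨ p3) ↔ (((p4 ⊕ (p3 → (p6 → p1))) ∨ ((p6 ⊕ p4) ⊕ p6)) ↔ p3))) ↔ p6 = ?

p1 ↔ p2 = F ↔ T = F
(p1 ↔ p2) ∨ p3 = F ∨ F = F
p6 → p1 = F → F = T
p3 → (p6 → p1) = F → T = T
p4 ⊕ (p3 → (p6 → p1)) = F ⊕ T = T
p6 ⊕ p4 = F ⊕ F = F
(p6 ⊕ p4) ⊕ p6 = F ⊕ F = F
(p4 ⊕ (p3 → (p6 → p1))) ∨ ((p6 ⊕ p4) ⊕ p6) = T ∨ F = T
((p4 ⊕ (p3 → (p6 → p1))) ∨ ((p6 ⊕ p4) ⊕ p6)) ↔ p3 = T ↔ F = F
((p1 ↔ p2) ∨ p3) ↔ (((p4 ⊕ (p3 → (p6 → p1))) ∨ ((p6 ⊕ p4) ⊕ p6)) ↔ p3) = F ↔ F = T
p1 ↔ (((p1 ↔ p2) ∨ p3) ↔ (((p4 ⊕ (p3 → (p6 → p1))) ∨ ((p6 ⊕ p4) ⊕ p6)) ↔ p3)) = F ↔ T = F
(p1 ↔ (((p1 ↔ p2) ∨ p3) ↔ (((p4 ⊕ (p3 → (p6 → p1))) ∨ ((p6 ⊕ p4) ⊕ p6)) ↔ p3))) ↔ p6 = F ↔ F = T

T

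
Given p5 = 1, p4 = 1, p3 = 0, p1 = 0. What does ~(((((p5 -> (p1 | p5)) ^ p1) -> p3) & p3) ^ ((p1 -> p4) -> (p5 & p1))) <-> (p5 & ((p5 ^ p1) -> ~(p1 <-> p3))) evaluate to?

0

p1 | p5 = 0 | 1 = 1
p5 -> (p1 | p5) = 1 -> 1 = 1
(p5 -> (p1 | p5)) ^ p1 = 1 ^ 0 = 1
((p5 -> (p1 | p5)) ^ p1) -> p3 = 1 -> 0 = 0
(((p5 -> (p1 | p5)) ^ p1) -> p3) & p3 = 0 & 0 = 0
p1 -> p4 = 0 -> 1 = 1
p5 & p1 = 1 & 0 = 0
(p1 -> p4) -> (p5 & p1) = 1 -> 0 = 0
((((p5 -> (p1 | p5)) ^ p1) -> p3) & p3) ^ ((p1 -> p4) -> (p5 & p1)) = 0 ^ 0 = 0
~(((((p5 -> (p1 | p5)) ^ p1) -> p3) & p3) ^ ((p1 -> p4) -> (p5 & p1))) = ~0 = 1
p5 ^ p1 = 1 ^ 0 = 1
p1 <-> p3 = 0 <-> 0 = 1
~(p1 <-> p3) = ~1 = 0
(p5 ^ p1) -> ~(p1 <-> p3) = 1 -> 0 = 0
p5 & ((p5 ^ p1) -> ~(p1 <-> p3)) = 1 & 0 = 0
~(((((p5 -> (p1 | p5)) ^ p1) -> p3) & p3) ^ ((p1 -> p4) -> (p5 & p1))) <-> (p5 & ((p5 ^ p1) -> ~(p1 <-> p3))) = 1 <-> 0 = 0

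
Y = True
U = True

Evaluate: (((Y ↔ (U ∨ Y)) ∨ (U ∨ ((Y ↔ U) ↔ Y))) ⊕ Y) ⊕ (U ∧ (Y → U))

U ∨ Y = True ∨ True = True
Y ↔ (U ∨ Y) = True ↔ True = True
Y ↔ U = True ↔ True = True
(Y ↔ U) ↔ Y = True ↔ True = True
U ∨ ((Y ↔ U) ↔ Y) = True ∨ True = True
(Y ↔ (U ∨ Y)) ∨ (U ∨ ((Y ↔ U) ↔ Y)) = True ∨ True = True
((Y ↔ (U ∨ Y)) ∨ (U ∨ ((Y ↔ U) ↔ Y))) ⊕ Y = True ⊕ True = False
Y → U = True → True = True
U ∧ (Y → U) = True ∧ True = True
(((Y ↔ (U ∨ Y)) ∨ (U ∨ ((Y ↔ U) ↔ Y))) ⊕ Y) ⊕ (U ∧ (Y → U)) = False ⊕ True = True

True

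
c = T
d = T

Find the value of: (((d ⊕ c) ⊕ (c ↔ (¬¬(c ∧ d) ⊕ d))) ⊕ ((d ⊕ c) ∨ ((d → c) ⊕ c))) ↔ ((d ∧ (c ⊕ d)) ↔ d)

d ⊕ c = T ⊕ T = F
c ∧ d = T ∧ T = T
¬(c ∧ d) = ¬T = F
¬¬(c ∧ d) = ¬F = T
¬¬(c ∧ d) ⊕ d = T ⊕ T = F
c ↔ (¬¬(c ∧ d) ⊕ d) = T ↔ F = F
(d ⊕ c) ⊕ (c ↔ (¬¬(c ∧ d) ⊕ d)) = F ⊕ F = F
d ⊕ c = T ⊕ T = F
d → c = T → T = T
(d → c) ⊕ c = T ⊕ T = F
(d ⊕ c) ∨ ((d → c) ⊕ c) = F ∨ F = F
((d ⊕ c) ⊕ (c ↔ (¬¬(c ∧ d) ⊕ d))) ⊕ ((d ⊕ c) ∨ ((d → c) ⊕ c)) = F ⊕ F = F
c ⊕ d = T ⊕ T = F
d ∧ (c ⊕ d) = T ∧ F = F
(d ∧ (c ⊕ d)) ↔ d = F ↔ T = F
(((d ⊕ c) ⊕ (c ↔ (¬¬(c ∧ d) ⊕ d))) ⊕ ((d ⊕ c) ∨ ((d → c) ⊕ c))) ↔ ((d ∧ (c ⊕ d)) ↔ d) = F ↔ F = T

T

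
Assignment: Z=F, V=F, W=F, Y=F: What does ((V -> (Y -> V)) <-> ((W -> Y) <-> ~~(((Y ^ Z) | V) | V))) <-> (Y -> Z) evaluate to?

Y -> V = F -> F = T
V -> (Y -> V) = F -> T = T
W -> Y = F -> F = T
Y ^ Z = F ^ F = F
(Y ^ Z) | V = F | F = F
((Y ^ Z) | V) | V = F | F = F
~(((Y ^ Z) | V) | V) = ~F = T
~~(((Y ^ Z) | V) | V) = ~T = F
(W -> Y) <-> ~~(((Y ^ Z) | V) | V) = T <-> F = F
(V -> (Y -> V)) <-> ((W -> Y) <-> ~~(((Y ^ Z) | V) | V)) = T <-> F = F
Y -> Z = F -> F = T
((V -> (Y -> V)) <-> ((W -> Y) <-> ~~(((Y ^ Z) | V) | V))) <-> (Y -> Z) = F <-> T = F

F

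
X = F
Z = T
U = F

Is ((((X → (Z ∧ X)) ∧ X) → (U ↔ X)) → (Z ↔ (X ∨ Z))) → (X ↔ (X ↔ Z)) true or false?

T

Z ∧ X = T ∧ F = F
X → (Z ∧ X) = F → F = T
(X → (Z ∧ X)) ∧ X = T ∧ F = F
U ↔ X = F ↔ F = T
((X → (Z ∧ X)) ∧ X) → (U ↔ X) = F → T = T
X ∨ Z = F ∨ T = T
Z ↔ (X ∨ Z) = T ↔ T = T
(((X → (Z ∧ X)) ∧ X) → (U ↔ X)) → (Z ↔ (X ∨ Z)) = T → T = T
X ↔ Z = F ↔ T = F
X ↔ (X ↔ Z) = F ↔ F = T
((((X → (Z ∧ X)) ∧ X) → (U ↔ X)) → (Z ↔ (X ∨ Z))) → (X ↔ (X ↔ Z)) = T → T = T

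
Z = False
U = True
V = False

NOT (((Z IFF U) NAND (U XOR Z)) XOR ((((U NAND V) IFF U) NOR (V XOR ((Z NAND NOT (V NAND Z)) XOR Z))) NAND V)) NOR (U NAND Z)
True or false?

Z IFF U = False IFF True = False
U XOR Z = True XOR False = True
(Z IFF U) NAND (U XOR Z) = False NAND True = True
U NAND V = True NAND False = True
(U NAND V) IFF U = True IFF True = True
V NAND Z = False NAND False = True
NOT (V NAND Z) = NOT True = False
Z NAND NOT (V NAND Z) = False NAND False = True
(Z NAND NOT (V NAND Z)) XOR Z = True XOR False = True
V XOR ((Z NAND NOT (V NAND Z)) XOR Z) = False XOR True = True
((U NAND V) IFF U) NOR (V XOR ((Z NAND NOT (V NAND Z)) XOR Z)) = True NOR True = False
(((U NAND V) IFF U) NOR (V XOR ((Z NAND NOT (V NAND Z)) XOR Z))) NAND V = False NAND False = True
((Z IFF U) NAND (U XOR Z)) XOR ((((U NAND V) IFF U) NOR (V XOR ((Z NAND NOT (V NAND Z)) XOR Z))) NAND V) = True XOR True = False
NOT (((Z IFF U) NAND (U XOR Z)) XOR ((((U NAND V) IFF U) NOR (V XOR ((Z NAND NOT (V NAND Z)) XOR Z))) NAND V)) = NOT False = True
U NAND Z = True NAND False = True
NOT (((Z IFF U) NAND (U XOR Z)) XOR ((((U NAND V) IFF U) NOR (V XOR ((Z NAND NOT (V NAND Z)) XOR Z))) NAND V)) NOR (U NAND Z) = True NOR True = False

False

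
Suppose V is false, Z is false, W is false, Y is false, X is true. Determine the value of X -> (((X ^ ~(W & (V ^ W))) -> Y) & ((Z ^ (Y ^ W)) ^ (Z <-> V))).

Substituting V=False, Z=False, W=False, Y=False, X=True:
V ^ W = False ^ False = False
W & (V ^ W) = False & False = False
~(W & (V ^ W)) = ~False = True
X ^ ~(W & (V ^ W)) = True ^ True = False
(X ^ ~(W & (V ^ W))) -> Y = False -> False = True
Y ^ W = False ^ False = False
Z ^ (Y ^ W) = False ^ False = False
Z <-> V = False <-> False = True
(Z ^ (Y ^ W)) ^ (Z <-> V) = False ^ True = True
((X ^ ~(W & (V ^ W))) -> Y) & ((Z ^ (Y ^ W)) ^ (Z <-> V)) = True & True = True
X -> (((X ^ ~(W & (V ^ W))) -> Y) & ((Z ^ (Y ^ W)) ^ (Z <-> V))) = True -> True = True

True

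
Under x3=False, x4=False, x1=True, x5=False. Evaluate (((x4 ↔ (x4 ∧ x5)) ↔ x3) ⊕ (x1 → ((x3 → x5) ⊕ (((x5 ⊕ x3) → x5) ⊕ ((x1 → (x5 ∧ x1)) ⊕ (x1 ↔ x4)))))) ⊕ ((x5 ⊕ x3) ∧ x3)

x4 ∧ x5 = False ∧ False = False
x4 ↔ (x4 ∧ x5) = False ↔ False = True
(x4 ↔ (x4 ∧ x5)) ↔ x3 = True ↔ False = False
x3 → x5 = False → False = True
x5 ⊕ x3 = False ⊕ False = False
(x5 ⊕ x3) → x5 = False → False = True
x5 ∧ x1 = False ∧ True = False
x1 → (x5 ∧ x1) = True → False = False
x1 ↔ x4 = True ↔ False = False
(x1 → (x5 ∧ x1)) ⊕ (x1 ↔ x4) = False ⊕ False = False
((x5 ⊕ x3) → x5) ⊕ ((x1 → (x5 ∧ x1)) ⊕ (x1 ↔ x4)) = True ⊕ False = True
(x3 → x5) ⊕ (((x5 ⊕ x3) → x5) ⊕ ((x1 → (x5 ∧ x1)) ⊕ (x1 ↔ x4))) = True ⊕ True = False
x1 → ((x3 → x5) ⊕ (((x5 ⊕ x3) → x5) ⊕ ((x1 → (x5 ∧ x1)) ⊕ (x1 ↔ x4)))) = True → False = False
((x4 ↔ (x4 ∧ x5)) ↔ x3) ⊕ (x1 → ((x3 → x5) ⊕ (((x5 ⊕ x3) → x5) ⊕ ((x1 → (x5 ∧ x1)) ⊕ (x1 ↔ x4))))) = False ⊕ False = False
x5 ⊕ x3 = False ⊕ False = False
(x5 ⊕ x3) ∧ x3 = False ∧ False = False
(((x4 ↔ (x4 ∧ x5)) ↔ x3) ⊕ (x1 → ((x3 → x5) ⊕ (((x5 ⊕ x3) → x5) ⊕ ((x1 → (x5 ∧ x1)) ⊕ (x1 ↔ x4)))))) ⊕ ((x5 ⊕ x3) ∧ x3) = False ⊕ False = False

False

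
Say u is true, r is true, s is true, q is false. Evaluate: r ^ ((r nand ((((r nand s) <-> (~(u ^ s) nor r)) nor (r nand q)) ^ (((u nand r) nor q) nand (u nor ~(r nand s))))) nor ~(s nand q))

False

r nand s = True nand True = False
u ^ s = True ^ True = False
~(u ^ s) = ~False = True
~(u ^ s) nor r = True nor True = False
(r nand s) <-> (~(u ^ s) nor r) = False <-> False = True
r nand q = True nand False = True
((r nand s) <-> (~(u ^ s) nor r)) nor (r nand q) = True nor True = False
u nand r = True nand True = False
(u nand r) nor q = False nor False = True
r nand s = True nand True = False
~(r nand s) = ~False = True
u nor ~(r nand s) = True nor True = False
((u nand r) nor q) nand (u nor ~(r nand s)) = True nand False = True
(((r nand s) <-> (~(u ^ s) nor r)) nor (r nand q)) ^ (((u nand r) nor q) nand (u nor ~(r nand s))) = False ^ True = True
r nand ((((r nand s) <-> (~(u ^ s) nor r)) nor (r nand q)) ^ (((u nand r) nor q) nand (u nor ~(r nand s)))) = True nand True = False
s nand q = True nand False = True
~(s nand q) = ~True = False
(r nand ((((r nand s) <-> (~(u ^ s) nor r)) nor (r nand q)) ^ (((u nand r) nor q) nand (u nor ~(r nand s))))) nor ~(s nand q) = False nor False = True
r ^ ((r nand ((((r nand s) <-> (~(u ^ s) nor r)) nor (r nand q)) ^ (((u nand r) nor q) nand (u nor ~(r nand s))))) nor ~(s nand q)) = True ^ True = False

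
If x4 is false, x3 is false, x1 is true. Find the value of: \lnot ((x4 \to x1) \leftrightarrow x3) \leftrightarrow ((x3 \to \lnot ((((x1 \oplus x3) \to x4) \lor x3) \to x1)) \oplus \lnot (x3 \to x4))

T

Substituting x4=F, x3=F, x1=T:
x4 \to x1 = F \to T = T
(x4 \to x1) \leftrightarrow x3 = T \leftrightarrow F = F
\lnot ((x4 \to x1) \leftrightarrow x3) = \lnot F = T
x1 \oplus x3 = T \oplus F = T
(x1 \oplus x3) \to x4 = T \to F = F
((x1 \oplus x3) \to x4) \lor x3 = F \lor F = F
(((x1 \oplus x3) \to x4) \lor x3) \to x1 = F \to T = T
\lnot ((((x1 \oplus x3) \to x4) \lor x3) \to x1) = \lnot T = F
x3 \to \lnot ((((x1 \oplus x3) \to x4) \lor x3) \to x1) = F \to F = T
x3 \to x4 = F \to F = T
\lnot (x3 \to x4) = \lnot T = F
(x3 \to \lnot ((((x1 \oplus x3) \to x4) \lor x3) \to x1)) \oplus \lnot (x3 \to x4) = T \oplus F = T
\lnot ((x4 \to x1) \leftrightarrow x3) \leftrightarrow ((x3 \to \lnot ((((x1 \oplus x3) \to x4) \lor x3) \to x1)) \oplus \lnot (x3 \to x4)) = T \leftrightarrow T = T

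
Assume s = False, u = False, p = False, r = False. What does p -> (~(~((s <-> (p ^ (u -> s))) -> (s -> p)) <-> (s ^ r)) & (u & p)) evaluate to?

Substituting s=False, u=False, p=False, r=False:
u -> s = False -> False = True
p ^ (u -> s) = False ^ True = True
s <-> (p ^ (u -> s)) = False <-> True = False
s -> p = False -> False = True
(s <-> (p ^ (u -> s))) -> (s -> p) = False -> True = True
~((s <-> (p ^ (u -> s))) -> (s -> p)) = ~True = False
s ^ r = False ^ False = False
~((s <-> (p ^ (u -> s))) -> (s -> p)) <-> (s ^ r) = False <-> False = True
~(~((s <-> (p ^ (u -> s))) -> (s -> p)) <-> (s ^ r)) = ~True = False
u & p = False & False = False
~(~((s <-> (p ^ (u -> s))) -> (s -> p)) <-> (s ^ r)) & (u & p) = False & False = False
p -> (~(~((s <-> (p ^ (u -> s))) -> (s -> p)) <-> (s ^ r)) & (u & p)) = False -> False = True

True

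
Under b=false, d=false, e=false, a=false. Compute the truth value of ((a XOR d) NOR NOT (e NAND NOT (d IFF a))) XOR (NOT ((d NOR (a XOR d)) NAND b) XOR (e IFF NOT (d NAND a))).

false

a XOR d = false XOR false = false
d IFF a = false IFF false = true
NOT (d IFF a) = NOT true = false
e NAND NOT (d IFF a) = false NAND false = true
NOT (e NAND NOT (d IFF a)) = NOT true = false
(a XOR d) NOR NOT (e NAND NOT (d IFF a)) = false NOR false = true
a XOR d = false XOR false = false
d NOR (a XOR d) = false NOR false = true
(d NOR (a XOR d)) NAND b = true NAND false = true
NOT ((d NOR (a XOR d)) NAND b) = NOT true = false
d NAND a = false NAND false = true
NOT (d NAND a) = NOT true = false
e IFF NOT (d NAND a) = false IFF false = true
NOT ((d NOR (a XOR d)) NAND b) XOR (e IFF NOT (d NAND a)) = false XOR true = true
((a XOR d) NOR NOT (e NAND NOT (d IFF a))) XOR (NOT ((d NOR (a XOR d)) NAND b) XOR (e IFF NOT (d NAND a))) = true XOR true = false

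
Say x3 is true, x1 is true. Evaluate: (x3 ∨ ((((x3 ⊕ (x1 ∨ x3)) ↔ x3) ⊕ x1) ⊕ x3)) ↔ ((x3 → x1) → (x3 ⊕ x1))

F

x1 ∨ x3 = T ∨ T = T
x3 ⊕ (x1 ∨ x3) = T ⊕ T = F
(x3 ⊕ (x1 ∨ x3)) ↔ x3 = F ↔ T = F
((x3 ⊕ (x1 ∨ x3)) ↔ x3) ⊕ x1 = F ⊕ T = T
(((x3 ⊕ (x1 ∨ x3)) ↔ x3) ⊕ x1) ⊕ x3 = T ⊕ T = F
x3 ∨ ((((x3 ⊕ (x1 ∨ x3)) ↔ x3) ⊕ x1) ⊕ x3) = T ∨ F = T
x3 → x1 = T → T = T
x3 ⊕ x1 = T ⊕ T = F
(x3 → x1) → (x3 ⊕ x1) = T → F = F
(x3 ∨ ((((x3 ⊕ (x1 ∨ x3)) ↔ x3) ⊕ x1) ⊕ x3)) ↔ ((x3 → x1) → (x3 ⊕ x1)) = T ↔ F = F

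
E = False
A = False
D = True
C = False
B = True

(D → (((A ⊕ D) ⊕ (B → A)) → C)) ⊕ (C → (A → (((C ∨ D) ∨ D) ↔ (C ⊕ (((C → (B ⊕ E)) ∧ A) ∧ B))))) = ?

True

Substituting E=False, A=False, D=True, C=False, B=True:
A ⊕ D = False ⊕ True = True
B → A = True → False = False
(A ⊕ D) ⊕ (B → A) = True ⊕ False = True
((A ⊕ D) ⊕ (B → A)) → C = True → False = False
D → (((A ⊕ D) ⊕ (B → A)) → C) = True → False = False
C ∨ D = False ∨ True = True
(C ∨ D) ∨ D = True ∨ True = True
B ⊕ E = True ⊕ False = True
C → (B ⊕ E) = False → True = True
(C → (B ⊕ E)) ∧ A = True ∧ False = False
((C → (B ⊕ E)) ∧ A) ∧ B = False ∧ True = False
C ⊕ (((C → (B ⊕ E)) ∧ A) ∧ B) = False ⊕ False = False
((C ∨ D) ∨ D) ↔ (C ⊕ (((C → (B ⊕ E)) ∧ A) ∧ B)) = True ↔ False = False
A → (((C ∨ D) ∨ D) ↔ (C ⊕ (((C → (B ⊕ E)) ∧ A) ∧ B))) = False → False = True
C → (A → (((C ∨ D) ∨ D) ↔ (C ⊕ (((C → (B ⊕ E)) ∧ A) ∧ B)))) = False → True = True
(D → (((A ⊕ D) ⊕ (B → A)) → C)) ⊕ (C → (A → (((C ∨ D) ∨ D) ↔ (C ⊕ (((C → (B ⊕ E)) ∧ A) ∧ B))))) = False ⊕ True = True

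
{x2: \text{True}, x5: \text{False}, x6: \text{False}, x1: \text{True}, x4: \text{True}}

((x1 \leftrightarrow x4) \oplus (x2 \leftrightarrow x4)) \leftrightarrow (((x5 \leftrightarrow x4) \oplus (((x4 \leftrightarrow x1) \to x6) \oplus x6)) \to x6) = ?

\text{False}

Substituting x2=\text{True}, x5=\text{False}, x6=\text{False}, x1=\text{True}, x4=\text{True}:
x1 \leftrightarrow x4 = \text{True} \leftrightarrow \text{True} = \text{True}
x2 \leftrightarrow x4 = \text{True} \leftrightarrow \text{True} = \text{True}
(x1 \leftrightarrow x4) \oplus (x2 \leftrightarrow x4) = \text{True} \oplus \text{True} = \text{False}
x5 \leftrightarrow x4 = \text{False} \leftrightarrow \text{True} = \text{False}
x4 \leftrightarrow x1 = \text{True} \leftrightarrow \text{True} = \text{True}
(x4 \leftrightarrow x1) \to x6 = \text{True} \to \text{False} = \text{False}
((x4 \leftrightarrow x1) \to x6) \oplus x6 = \text{False} \oplus \text{False} = \text{False}
(x5 \leftrightarrow x4) \oplus (((x4 \leftrightarrow x1) \to x6) \oplus x6) = \text{False} \oplus \text{False} = \text{False}
((x5 \leftrightarrow x4) \oplus (((x4 \leftrightarrow x1) \to x6) \oplus x6)) \to x6 = \text{False} \to \text{False} = \text{True}
((x1 \leftrightarrow x4) \oplus (x2 \leftrightarrow x4)) \leftrightarrow (((x5 \leftrightarrow x4) \oplus (((x4 \leftrightarrow x1) \to x6) \oplus x6)) \to x6) = \text{False} \leftrightarrow \text{True} = \text{False}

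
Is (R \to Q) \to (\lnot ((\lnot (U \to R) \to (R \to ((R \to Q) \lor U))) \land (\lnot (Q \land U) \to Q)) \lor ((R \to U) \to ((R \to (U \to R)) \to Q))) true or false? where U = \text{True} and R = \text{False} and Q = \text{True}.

Substituting U=\text{True}, R=\text{False}, Q=\text{True}:
R \to Q = \text{False} \to \text{True} = \text{True}
U \to R = \text{True} \to \text{False} = \text{False}
\lnot (U \to R) = \lnot \text{False} = \text{True}
R \to Q = \text{False} \to \text{True} = \text{True}
(R \to Q) \lor U = \text{True} \lor \text{True} = \text{True}
R \to ((R \to Q) \lor U) = \text{False} \to \text{True} = \text{True}
\lnot (U \to R) \to (R \to ((R \to Q) \lor U)) = \text{True} \to \text{True} = \text{True}
Q \land U = \text{True} \land \text{True} = \text{True}
\lnot (Q \land U) = \lnot \text{True} = \text{False}
\lnot (Q \land U) \to Q = \text{False} \to \text{True} = \text{True}
(\lnot (U \to R) \to (R \to ((R \to Q) \lor U))) \land (\lnot (Q \land U) \to Q) = \text{True} \land \text{True} = \text{True}
\lnot ((\lnot (U \to R) \to (R \to ((R \to Q) \lor U))) \land (\lnot (Q \land U) \to Q)) = \lnot \text{True} = \text{False}
R \to U = \text{False} \to \text{True} = \text{True}
U \to R = \text{True} \to \text{False} = \text{False}
R \to (U \to R) = \text{False} \to \text{False} = \text{True}
(R \to (U \to R)) \to Q = \text{True} \to \text{True} = \text{True}
(R \to U) \to ((R \to (U \to R)) \to Q) = \text{True} \to \text{True} = \text{True}
\lnot ((\lnot (U \to R) \to (R \to ((R \to Q) \lor U))) \land (\lnot (Q \land U) \to Q)) \lor ((R \to U) \to ((R \to (U \to R)) \to Q)) = \text{False} \lor \text{True} = \text{True}
(R \to Q) \to (\lnot ((\lnot (U \to R) \to (R \to ((R \to Q) \lor U))) \land (\lnot (Q \land U) \to Q)) \lor ((R \to U) \to ((R \to (U \to R)) \to Q))) = \text{True} \to \text{True} = \text{True}

\text{True}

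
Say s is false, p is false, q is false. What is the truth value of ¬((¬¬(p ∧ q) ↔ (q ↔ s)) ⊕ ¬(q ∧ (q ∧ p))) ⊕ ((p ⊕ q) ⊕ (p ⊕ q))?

p ∧ q = False ∧ False = False
¬(p ∧ q) = ¬False = True
¬¬(p ∧ q) = ¬True = False
q ↔ s = False ↔ False = True
¬¬(p ∧ q) ↔ (q ↔ s) = False ↔ True = False
q ∧ p = False ∧ False = False
q ∧ (q ∧ p) = False ∧ False = False
¬(q ∧ (q ∧ p)) = ¬False = True
(¬¬(p ∧ q) ↔ (q ↔ s)) ⊕ ¬(q ∧ (q ∧ p)) = False ⊕ True = True
¬((¬¬(p ∧ q) ↔ (q ↔ s)) ⊕ ¬(q ∧ (q ∧ p))) = ¬True = False
p ⊕ q = False ⊕ False = False
p ⊕ q = False ⊕ False = False
(p ⊕ q) ⊕ (p ⊕ q) = False ⊕ False = False
¬((¬¬(p ∧ q) ↔ (q ↔ s)) ⊕ ¬(q ∧ (q ∧ p))) ⊕ ((p ⊕ q) ⊕ (p ⊕ q)) = False ⊕ False = False

False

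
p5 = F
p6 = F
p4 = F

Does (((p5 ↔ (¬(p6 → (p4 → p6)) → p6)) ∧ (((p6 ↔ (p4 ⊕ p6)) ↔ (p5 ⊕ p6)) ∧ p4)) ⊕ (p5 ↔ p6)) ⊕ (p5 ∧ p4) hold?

T

p4 → p6 = F → F = T
p6 → (p4 → p6) = F → T = T
¬(p6 → (p4 → p6)) = ¬T = F
¬(p6 → (p4 → p6)) → p6 = F → F = T
p5 ↔ (¬(p6 → (p4 → p6)) → p6) = F ↔ T = F
p4 ⊕ p6 = F ⊕ F = F
p6 ↔ (p4 ⊕ p6) = F ↔ F = T
p5 ⊕ p6 = F ⊕ F = F
(p6 ↔ (p4 ⊕ p6)) ↔ (p5 ⊕ p6) = T ↔ F = F
((p6 ↔ (p4 ⊕ p6)) ↔ (p5 ⊕ p6)) ∧ p4 = F ∧ F = F
(p5 ↔ (¬(p6 → (p4 → p6)) → p6)) ∧ (((p6 ↔ (p4 ⊕ p6)) ↔ (p5 ⊕ p6)) ∧ p4) = F ∧ F = F
p5 ↔ p6 = F ↔ F = T
((p5 ↔ (¬(p6 → (p4 → p6)) → p6)) ∧ (((p6 ↔ (p4 ⊕ p6)) ↔ (p5 ⊕ p6)) ∧ p4)) ⊕ (p5 ↔ p6) = F ⊕ T = T
p5 ∧ p4 = F ∧ F = F
(((p5 ↔ (¬(p6 → (p4 → p6)) → p6)) ∧ (((p6 ↔ (p4 ⊕ p6)) ↔ (p5 ⊕ p6)) ∧ p4)) ⊕ (p5 ↔ p6)) ⊕ (p5 ∧ p4) = T ⊕ F = T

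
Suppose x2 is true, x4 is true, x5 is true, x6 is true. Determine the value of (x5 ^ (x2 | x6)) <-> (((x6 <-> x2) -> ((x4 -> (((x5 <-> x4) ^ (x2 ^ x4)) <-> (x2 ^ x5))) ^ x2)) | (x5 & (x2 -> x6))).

Substituting x2=T, x4=T, x5=T, x6=T:
x2 | x6 = T | T = T
x5 ^ (x2 | x6) = T ^ T = F
x6 <-> x2 = T <-> T = T
x5 <-> x4 = T <-> T = T
x2 ^ x4 = T ^ T = F
(x5 <-> x4) ^ (x2 ^ x4) = T ^ F = T
x2 ^ x5 = T ^ T = F
((x5 <-> x4) ^ (x2 ^ x4)) <-> (x2 ^ x5) = T <-> F = F
x4 -> (((x5 <-> x4) ^ (x2 ^ x4)) <-> (x2 ^ x5)) = T -> F = F
(x4 -> (((x5 <-> x4) ^ (x2 ^ x4)) <-> (x2 ^ x5))) ^ x2 = F ^ T = T
(x6 <-> x2) -> ((x4 -> (((x5 <-> x4) ^ (x2 ^ x4)) <-> (x2 ^ x5))) ^ x2) = T -> T = T
x2 -> x6 = T -> T = T
x5 & (x2 -> x6) = T & T = T
((x6 <-> x2) -> ((x4 -> (((x5 <-> x4) ^ (x2 ^ x4)) <-> (x2 ^ x5))) ^ x2)) | (x5 & (x2 -> x6)) = T | T = T
(x5 ^ (x2 | x6)) <-> (((x6 <-> x2) -> ((x4 -> (((x5 <-> x4) ^ (x2 ^ x4)) <-> (x2 ^ x5))) ^ x2)) | (x5 & (x2 -> x6))) = F <-> T = F

F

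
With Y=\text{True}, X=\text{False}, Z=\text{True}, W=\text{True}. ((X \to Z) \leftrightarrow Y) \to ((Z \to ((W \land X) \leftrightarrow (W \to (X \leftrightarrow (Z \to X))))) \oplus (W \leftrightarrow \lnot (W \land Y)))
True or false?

\text{False}

X \to Z = \text{False} \to \text{True} = \text{True}
(X \to Z) \leftrightarrow Y = \text{True} \leftrightarrow \text{True} = \text{True}
W \land X = \text{True} \land \text{False} = \text{False}
Z \to X = \text{True} \to \text{False} = \text{False}
X \leftrightarrow (Z \to X) = \text{False} \leftrightarrow \text{False} = \text{True}
W \to (X \leftrightarrow (Z \to X)) = \text{True} \to \text{True} = \text{True}
(W \land X) \leftrightarrow (W \to (X \leftrightarrow (Z \to X))) = \text{False} \leftrightarrow \text{True} = \text{False}
Z \to ((W \land X) \leftrightarrow (W \to (X \leftrightarrow (Z \to X)))) = \text{True} \to \text{False} = \text{False}
W \land Y = \text{True} \land \text{True} = \text{True}
\lnot (W \land Y) = \lnot \text{True} = \text{False}
W \leftrightarrow \lnot (W \land Y) = \text{True} \leftrightarrow \text{False} = \text{False}
(Z \to ((W \land X) \leftrightarrow (W \to (X \leftrightarrow (Z \to X))))) \oplus (W \leftrightarrow \lnot (W \land Y)) = \text{False} \oplus \text{False} = \text{False}
((X \to Z) \leftrightarrow Y) \to ((Z \to ((W \land X) \leftrightarrow (W \to (X \leftrightarrow (Z \to X))))) \oplus (W \leftrightarrow \lnot (W \land Y))) = \text{True} \to \text{False} = \text{False}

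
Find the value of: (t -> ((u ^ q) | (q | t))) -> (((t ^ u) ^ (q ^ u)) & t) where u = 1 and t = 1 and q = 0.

Substituting u=1, t=1, q=0:
u ^ q = 1 ^ 0 = 1
q | t = 0 | 1 = 1
(u ^ q) | (q | t) = 1 | 1 = 1
t -> ((u ^ q) | (q | t)) = 1 -> 1 = 1
t ^ u = 1 ^ 1 = 0
q ^ u = 0 ^ 1 = 1
(t ^ u) ^ (q ^ u) = 0 ^ 1 = 1
((t ^ u) ^ (q ^ u)) & t = 1 & 1 = 1
(t -> ((u ^ q) | (q | t))) -> (((t ^ u) ^ (q ^ u)) & t) = 1 -> 1 = 1

1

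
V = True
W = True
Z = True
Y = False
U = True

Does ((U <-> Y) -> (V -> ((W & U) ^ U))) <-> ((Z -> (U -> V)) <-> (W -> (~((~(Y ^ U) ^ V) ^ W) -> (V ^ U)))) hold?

False

U <-> Y = True <-> False = False
W & U = True & True = True
(W & U) ^ U = True ^ True = False
V -> ((W & U) ^ U) = True -> False = False
(U <-> Y) -> (V -> ((W & U) ^ U)) = False -> False = True
U -> V = True -> True = True
Z -> (U -> V) = True -> True = True
Y ^ U = False ^ True = True
~(Y ^ U) = ~True = False
~(Y ^ U) ^ V = False ^ True = True
(~(Y ^ U) ^ V) ^ W = True ^ True = False
~((~(Y ^ U) ^ V) ^ W) = ~False = True
V ^ U = True ^ True = False
~((~(Y ^ U) ^ V) ^ W) -> (V ^ U) = True -> False = False
W -> (~((~(Y ^ U) ^ V) ^ W) -> (V ^ U)) = True -> False = False
(Z -> (U -> V)) <-> (W -> (~((~(Y ^ U) ^ V) ^ W) -> (V ^ U))) = True <-> False = False
((U <-> Y) -> (V -> ((W & U) ^ U))) <-> ((Z -> (U -> V)) <-> (W -> (~((~(Y ^ U) ^ V) ^ W) -> (V ^ U)))) = True <-> False = False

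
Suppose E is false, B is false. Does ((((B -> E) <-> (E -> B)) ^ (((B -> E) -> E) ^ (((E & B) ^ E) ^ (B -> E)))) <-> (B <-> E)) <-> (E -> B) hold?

B -> E = F -> F = T
E -> B = F -> F = T
(B -> E) <-> (E -> B) = T <-> T = T
B -> E = F -> F = T
(B -> E) -> E = T -> F = F
E & B = F & F = F
(E & B) ^ E = F ^ F = F
B -> E = F -> F = T
((E & B) ^ E) ^ (B -> E) = F ^ T = T
((B -> E) -> E) ^ (((E & B) ^ E) ^ (B -> E)) = F ^ T = T
((B -> E) <-> (E -> B)) ^ (((B -> E) -> E) ^ (((E & B) ^ E) ^ (B -> E))) = T ^ T = F
B <-> E = F <-> F = T
(((B -> E) <-> (E -> B)) ^ (((B -> E) -> E) ^ (((E & B) ^ E) ^ (B -> E)))) <-> (B <-> E) = F <-> T = F
E -> B = F -> F = T
((((B -> E) <-> (E -> B)) ^ (((B -> E) -> E) ^ (((E & B) ^ E) ^ (B -> E)))) <-> (B <-> E)) <-> (E -> B) = F <-> T = F

F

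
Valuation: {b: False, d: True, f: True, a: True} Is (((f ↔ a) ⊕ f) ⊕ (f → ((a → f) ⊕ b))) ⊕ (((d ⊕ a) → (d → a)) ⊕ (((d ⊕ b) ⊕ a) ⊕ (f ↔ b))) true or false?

Substituting b=False, d=True, f=True, a=True:
f ↔ a = True ↔ True = True
(f ↔ a) ⊕ f = True ⊕ True = False
a → f = True → True = True
(a → f) ⊕ b = True ⊕ False = True
f → ((a → f) ⊕ b) = True → True = True
((f ↔ a) ⊕ f) ⊕ (f → ((a → f) ⊕ b)) = False ⊕ True = True
d ⊕ a = True ⊕ True = False
d → a = True → True = True
(d ⊕ a) → (d → a) = False → True = True
d ⊕ b = True ⊕ False = True
(d ⊕ b) ⊕ a = True ⊕ True = False
f ↔ b = True ↔ False = False
((d ⊕ b) ⊕ a) ⊕ (f ↔ b) = False ⊕ False = False
((d ⊕ a) → (d → a)) ⊕ (((d ⊕ b) ⊕ a) ⊕ (f ↔ b)) = True ⊕ False = True
(((f ↔ a) ⊕ f) ⊕ (f → ((a → f) ⊕ b))) ⊕ (((d ⊕ a) → (d → a)) ⊕ (((d ⊕ b) ⊕ a) ⊕ (f ↔ b))) = True ⊕ True = False

False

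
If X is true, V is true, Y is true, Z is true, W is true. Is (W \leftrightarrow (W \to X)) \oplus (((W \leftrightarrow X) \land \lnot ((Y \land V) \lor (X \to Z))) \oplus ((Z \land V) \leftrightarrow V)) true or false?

Substituting X=T, V=T, Y=T, Z=T, W=T:
W \to X = T \to T = T
W \leftrightarrow (W \to X) = T \leftrightarrow T = T
W \leftrightarrow X = T \leftrightarrow T = T
Y \land V = T \land T = T
X \to Z = T \to T = T
(Y \land V) \lor (X \to Z) = T \lor T = T
\lnot ((Y \land V) \lor (X \to Z)) = \lnot T = F
(W \leftrightarrow X) \land \lnot ((Y \land V) \lor (X \to Z)) = T \land F = F
Z \land V = T \land T = T
(Z \land V) \leftrightarrow V = T \leftrightarrow T = T
((W \leftrightarrow X) \land \lnot ((Y \land V) \lor (X \to Z))) \oplus ((Z \land V) \leftrightarrow V) = F \oplus T = T
(W \leftrightarrow (W \to X)) \oplus (((W \leftrightarrow X) \land \lnot ((Y \land V) \lor (X \to Z))) \oplus ((Z \land V) \leftrightarrow V)) = T \oplus T = F

F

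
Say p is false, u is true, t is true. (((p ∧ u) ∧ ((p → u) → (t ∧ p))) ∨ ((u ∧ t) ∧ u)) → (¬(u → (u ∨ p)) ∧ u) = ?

Substituting p=False, u=True, t=True:
p ∧ u = False ∧ True = False
p → u = False → True = True
t ∧ p = True ∧ False = False
(p → u) → (t ∧ p) = True → False = False
(p ∧ u) ∧ ((p → u) → (t ∧ p)) = False ∧ False = False
u ∧ t = True ∧ True = True
(u ∧ t) ∧ u = True ∧ True = True
((p ∧ u) ∧ ((p → u) → (t ∧ p))) ∨ ((u ∧ t) ∧ u) = False ∨ True = True
u ∨ p = True ∨ False = True
u → (u ∨ p) = True → True = True
¬(u → (u ∨ p)) = ¬True = False
¬(u → (u ∨ p)) ∧ u = False ∧ True = False
(((p ∧ u) ∧ ((p → u) → (t ∧ p))) ∨ ((u ∧ t) ∧ u)) → (¬(u → (u ∨ p)) ∧ u) = True → False = False

False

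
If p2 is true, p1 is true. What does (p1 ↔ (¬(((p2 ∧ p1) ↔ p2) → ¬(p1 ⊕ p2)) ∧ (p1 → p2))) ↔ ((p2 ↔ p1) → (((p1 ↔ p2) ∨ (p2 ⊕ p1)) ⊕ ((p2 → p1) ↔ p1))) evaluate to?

True

Substituting p2=True, p1=True:
p2 ∧ p1 = True ∧ True = True
(p2 ∧ p1) ↔ p2 = True ↔ True = True
p1 ⊕ p2 = True ⊕ True = False
¬(p1 ⊕ p2) = ¬False = True
((p2 ∧ p1) ↔ p2) → ¬(p1 ⊕ p2) = True → True = True
¬(((p2 ∧ p1) ↔ p2) → ¬(p1 ⊕ p2)) = ¬True = False
p1 → p2 = True → True = True
¬(((p2 ∧ p1) ↔ p2) → ¬(p1 ⊕ p2)) ∧ (p1 → p2) = False ∧ True = False
p1 ↔ (¬(((p2 ∧ p1) ↔ p2) → ¬(p1 ⊕ p2)) ∧ (p1 → p2)) = True ↔ False = False
p2 ↔ p1 = True ↔ True = True
p1 ↔ p2 = True ↔ True = True
p2 ⊕ p1 = True ⊕ True = False
(p1 ↔ p2) ∨ (p2 ⊕ p1) = True ∨ False = True
p2 → p1 = True → True = True
(p2 → p1) ↔ p1 = True ↔ True = True
((p1 ↔ p2) ∨ (p2 ⊕ p1)) ⊕ ((p2 → p1) ↔ p1) = True ⊕ True = False
(p2 ↔ p1) → (((p1 ↔ p2) ∨ (p2 ⊕ p1)) ⊕ ((p2 → p1) ↔ p1)) = True → False = False
(p1 ↔ (¬(((p2 ∧ p1) ↔ p2) → ¬(p1 ⊕ p2)) ∧ (p1 → p2))) ↔ ((p2 ↔ p1) → (((p1 ↔ p2) ∨ (p2 ⊕ p1)) ⊕ ((p2 → p1) ↔ p1))) = False ↔ False = True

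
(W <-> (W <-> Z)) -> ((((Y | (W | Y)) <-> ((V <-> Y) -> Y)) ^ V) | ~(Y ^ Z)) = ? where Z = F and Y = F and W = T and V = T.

Substituting Z=F, Y=F, W=T, V=T:
W <-> Z = T <-> F = F
W <-> (W <-> Z) = T <-> F = F
W | Y = T | F = T
Y | (W | Y) = F | T = T
V <-> Y = T <-> F = F
(V <-> Y) -> Y = F -> F = T
(Y | (W | Y)) <-> ((V <-> Y) -> Y) = T <-> T = T
((Y | (W | Y)) <-> ((V <-> Y) -> Y)) ^ V = T ^ T = F
Y ^ Z = F ^ F = F
~(Y ^ Z) = ~F = T
(((Y | (W | Y)) <-> ((V <-> Y) -> Y)) ^ V) | ~(Y ^ Z) = F | T = T
(W <-> (W <-> Z)) -> ((((Y | (W | Y)) <-> ((V <-> Y) -> Y)) ^ V) | ~(Y ^ Z)) = F -> T = T

T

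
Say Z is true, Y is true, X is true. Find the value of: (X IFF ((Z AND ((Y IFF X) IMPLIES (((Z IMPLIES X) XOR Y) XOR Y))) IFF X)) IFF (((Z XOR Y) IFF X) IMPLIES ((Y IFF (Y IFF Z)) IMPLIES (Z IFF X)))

Y IFF X = T IFF T = T
Z IMPLIES X = T IMPLIES T = T
(Z IMPLIES X) XOR Y = T XOR T = F
((Z IMPLIES X) XOR Y) XOR Y = F XOR T = T
(Y IFF X) IMPLIES (((Z IMPLIES X) XOR Y) XOR Y) = T IMPLIES T = T
Z AND ((Y IFF X) IMPLIES (((Z IMPLIES X) XOR Y) XOR Y)) = T AND T = T
(Z AND ((Y IFF X) IMPLIES (((Z IMPLIES X) XOR Y) XOR Y))) IFF X = T IFF T = T
X IFF ((Z AND ((Y IFF X) IMPLIES (((Z IMPLIES X) XOR Y) XOR Y))) IFF X) = T IFF T = T
Z XOR Y = T XOR T = F
(Z XOR Y) IFF X = F IFF T = F
Y IFF Z = T IFF T = T
Y IFF (Y IFF Z) = T IFF T = T
Z IFF X = T IFF T = T
(Y IFF (Y IFF Z)) IMPLIES (Z IFF X) = T IMPLIES T = T
((Z XOR Y) IFF X) IMPLIES ((Y IFF (Y IFF Z)) IMPLIES (Z IFF X)) = F IMPLIES T = T
(X IFF ((Z AND ((Y IFF X) IMPLIES (((Z IMPLIES X) XOR Y) XOR Y))) IFF X)) IFF (((Z XOR Y) IFF X) IMPLIES ((Y IFF (Y IFF Z)) IMPLIES (Z IFF X))) = T IFF T = T

T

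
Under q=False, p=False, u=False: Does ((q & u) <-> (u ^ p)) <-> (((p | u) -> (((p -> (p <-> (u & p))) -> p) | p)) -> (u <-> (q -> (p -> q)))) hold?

Substituting q=False, p=False, u=False:
q & u = False & False = False
u ^ p = False ^ False = False
(q & u) <-> (u ^ p) = False <-> False = True
p | u = False | False = False
u & p = False & False = False
p <-> (u & p) = False <-> False = True
p -> (p <-> (u & p)) = False -> True = True
(p -> (p <-> (u & p))) -> p = True -> False = False
((p -> (p <-> (u & p))) -> p) | p = False | False = False
(p | u) -> (((p -> (p <-> (u & p))) -> p) | p) = False -> False = True
p -> q = False -> False = True
q -> (p -> q) = False -> True = True
u <-> (q -> (p -> q)) = False <-> True = False
((p | u) -> (((p -> (p <-> (u & p))) -> p) | p)) -> (u <-> (q -> (p -> q))) = True -> False = False
((q & u) <-> (u ^ p)) <-> (((p | u) -> (((p -> (p <-> (u & p))) -> p) | p)) -> (u <-> (q -> (p -> q)))) = True <-> False = False

False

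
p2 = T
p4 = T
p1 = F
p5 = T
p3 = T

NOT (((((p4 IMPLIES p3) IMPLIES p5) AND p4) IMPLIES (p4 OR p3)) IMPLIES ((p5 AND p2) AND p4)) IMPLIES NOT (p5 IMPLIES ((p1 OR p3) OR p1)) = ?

T

Substituting p2=T, p4=T, p1=F, p5=T, p3=T:
p4 IMPLIES p3 = T IMPLIES T = T
(p4 IMPLIES p3) IMPLIES p5 = T IMPLIES T = T
((p4 IMPLIES p3) IMPLIES p5) AND p4 = T AND T = T
p4 OR p3 = T OR T = T
(((p4 IMPLIES p3) IMPLIES p5) AND p4) IMPLIES (p4 OR p3) = T IMPLIES T = T
p5 AND p2 = T AND T = T
(p5 AND p2) AND p4 = T AND T = T
((((p4 IMPLIES p3) IMPLIES p5) AND p4) IMPLIES (p4 OR p3)) IMPLIES ((p5 AND p2) AND p4) = T IMPLIES T = T
NOT (((((p4 IMPLIES p3) IMPLIES p5) AND p4) IMPLIES (p4 OR p3)) IMPLIES ((p5 AND p2) AND p4)) = NOT T = F
p1 OR p3 = F OR T = T
(p1 OR p3) OR p1 = T OR F = T
p5 IMPLIES ((p1 OR p3) OR p1) = T IMPLIES T = T
NOT (p5 IMPLIES ((p1 OR p3) OR p1)) = NOT T = F
NOT (((((p4 IMPLIES p3) IMPLIES p5) AND p4) IMPLIES (p4 OR p3)) IMPLIES ((p5 AND p2) AND p4)) IMPLIES NOT (p5 IMPLIES ((p1 OR p3) OR p1)) = F IMPLIES F = T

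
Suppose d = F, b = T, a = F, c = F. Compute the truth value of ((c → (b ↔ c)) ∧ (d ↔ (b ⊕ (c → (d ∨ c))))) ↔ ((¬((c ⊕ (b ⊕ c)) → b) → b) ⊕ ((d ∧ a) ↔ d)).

b ↔ c = T ↔ F = F
c → (b ↔ c) = F → F = T
d ∨ c = F ∨ F = F
c → (d ∨ c) = F → F = T
b ⊕ (c → (d ∨ c)) = T ⊕ T = F
d ↔ (b ⊕ (c → (d ∨ c))) = F ↔ F = T
(c → (b ↔ c)) ∧ (d ↔ (b ⊕ (c → (d ∨ c)))) = T ∧ T = T
b ⊕ c = T ⊕ F = T
c ⊕ (b ⊕ c) = F ⊕ T = T
(c ⊕ (b ⊕ c)) → b = T → T = T
¬((c ⊕ (b ⊕ c)) → b) = ¬T = F
¬((c ⊕ (b ⊕ c)) → b) → b = F → T = T
d ∧ a = F ∧ F = F
(d ∧ a) ↔ d = F ↔ F = T
(¬((c ⊕ (b ⊕ c)) → b) → b) ⊕ ((d ∧ a) ↔ d) = T ⊕ T = F
((c → (b ↔ c)) ∧ (d ↔ (b ⊕ (c → (d ∨ c))))) ↔ ((¬((c ⊕ (b ⊕ c)) → b) → b) ⊕ ((d ∧ a) ↔ d)) = T ↔ F = F

F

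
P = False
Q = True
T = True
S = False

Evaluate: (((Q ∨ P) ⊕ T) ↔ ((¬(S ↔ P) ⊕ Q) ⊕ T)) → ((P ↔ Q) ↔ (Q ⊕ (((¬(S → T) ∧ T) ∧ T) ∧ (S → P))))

Q ∨ P = True ∨ False = True
(Q ∨ P) ⊕ T = True ⊕ True = False
S ↔ P = False ↔ False = True
¬(S ↔ P) = ¬True = False
¬(S ↔ P) ⊕ Q = False ⊕ True = True
(¬(S ↔ P) ⊕ Q) ⊕ T = True ⊕ True = False
((Q ∨ P) ⊕ T) ↔ ((¬(S ↔ P) ⊕ Q) ⊕ T) = False ↔ False = True
P ↔ Q = False ↔ True = False
S → T = False → True = True
¬(S → T) = ¬True = False
¬(S → T) ∧ T = False ∧ True = False
(¬(S → T) ∧ T) ∧ T = False ∧ True = False
S → P = False → False = True
((¬(S → T) ∧ T) ∧ T) ∧ (S → P) = False ∧ True = False
Q ⊕ (((¬(S → T) ∧ T) ∧ T) ∧ (S → P)) = True ⊕ False = True
(P ↔ Q) ↔ (Q ⊕ (((¬(S → T) ∧ T) ∧ T) ∧ (S → P))) = False ↔ True = False
(((Q ∨ P) ⊕ T) ↔ ((¬(S ↔ P) ⊕ Q) ⊕ T)) → ((P ↔ Q) ↔ (Q ⊕ (((¬(S → T) ∧ T) ∧ T) ∧ (S → P)))) = True → False = False

False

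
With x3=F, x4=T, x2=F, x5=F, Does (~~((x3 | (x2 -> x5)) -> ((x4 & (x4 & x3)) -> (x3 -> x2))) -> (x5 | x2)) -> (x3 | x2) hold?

T

x2 -> x5 = F -> F = T
x3 | (x2 -> x5) = F | T = T
x4 & x3 = T & F = F
x4 & (x4 & x3) = T & F = F
x3 -> x2 = F -> F = T
(x4 & (x4 & x3)) -> (x3 -> x2) = F -> T = T
(x3 | (x2 -> x5)) -> ((x4 & (x4 & x3)) -> (x3 -> x2)) = T -> T = T
~((x3 | (x2 -> x5)) -> ((x4 & (x4 & x3)) -> (x3 -> x2))) = ~T = F
~~((x3 | (x2 -> x5)) -> ((x4 & (x4 & x3)) -> (x3 -> x2))) = ~F = T
x5 | x2 = F | F = F
~~((x3 | (x2 -> x5)) -> ((x4 & (x4 & x3)) -> (x3 -> x2))) -> (x5 | x2) = T -> F = F
x3 | x2 = F | F = F
(~~((x3 | (x2 -> x5)) -> ((x4 & (x4 & x3)) -> (x3 -> x2))) -> (x5 | x2)) -> (x3 | x2) = F -> F = T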